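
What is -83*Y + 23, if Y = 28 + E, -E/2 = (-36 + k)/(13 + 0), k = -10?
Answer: -37549/13 ≈ -2888.4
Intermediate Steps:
E = 92/13 (E = -2*(-36 - 10)/(13 + 0) = -(-92)/13 = -2*(-46/13) = 92/13 ≈ 7.0769)
Y = 456/13 (Y = 28 + 92/13 = 456/13 ≈ 35.077)
-83*Y + 23 = -83*456/13 + 23 = -37848/13 + 23 = -37549/13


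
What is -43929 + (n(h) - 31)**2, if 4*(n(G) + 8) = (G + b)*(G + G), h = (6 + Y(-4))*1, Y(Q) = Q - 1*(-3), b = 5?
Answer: -43733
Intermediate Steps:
Y(Q) = 3 + Q (Y(Q) = Q + 3 = 3 + Q)
h = 5 (h = (6 + (3 - 4))*1 = (6 - 1)*1 = 5*1 = 5)
n(G) = -8 + G*(5 + G)/2 (n(G) = -8 + ((G + 5)*(G + G))/4 = -8 + ((5 + G)*(2*G))/4 = -8 + (2*G*(5 + G))/4 = -8 + G*(5 + G)/2)
-43929 + (n(h) - 31)**2 = -43929 + ((-8 + (1/2)*5**2 + (5/2)*5) - 31)**2 = -43929 + ((-8 + (1/2)*25 + 25/2) - 31)**2 = -43929 + ((-8 + 25/2 + 25/2) - 31)**2 = -43929 + (17 - 31)**2 = -43929 + (-14)**2 = -43929 + 196 = -43733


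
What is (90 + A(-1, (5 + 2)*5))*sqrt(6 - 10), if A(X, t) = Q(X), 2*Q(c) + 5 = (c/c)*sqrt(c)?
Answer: I*(175 + I) ≈ -1.0 + 175.0*I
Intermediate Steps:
Q(c) = -5/2 + sqrt(c)/2 (Q(c) = -5/2 + ((c/c)*sqrt(c))/2 = -5/2 + (1*sqrt(c))/2 = -5/2 + sqrt(c)/2)
A(X, t) = -5/2 + sqrt(X)/2
(90 + A(-1, (5 + 2)*5))*sqrt(6 - 10) = (90 + (-5/2 + sqrt(-1)/2))*sqrt(6 - 10) = (90 + (-5/2 + I/2))*sqrt(-4) = (175/2 + I/2)*(2*I) = 2*I*(175/2 + I/2)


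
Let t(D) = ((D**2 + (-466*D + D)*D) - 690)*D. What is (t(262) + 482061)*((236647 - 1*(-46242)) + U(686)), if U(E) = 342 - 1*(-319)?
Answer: -2366114877494050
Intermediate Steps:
t(D) = D*(-690 - 464*D**2) (t(D) = ((D**2 + (-465*D)*D) - 690)*D = ((D**2 - 465*D**2) - 690)*D = (-464*D**2 - 690)*D = (-690 - 464*D**2)*D = D*(-690 - 464*D**2))
U(E) = 661 (U(E) = 342 + 319 = 661)
(t(262) + 482061)*((236647 - 1*(-46242)) + U(686)) = ((-690*262 - 464*262**3) + 482061)*((236647 - 1*(-46242)) + 661) = ((-180780 - 464*17984728) + 482061)*((236647 + 46242) + 661) = ((-180780 - 8344913792) + 482061)*(282889 + 661) = (-8345094572 + 482061)*283550 = -8344612511*283550 = -2366114877494050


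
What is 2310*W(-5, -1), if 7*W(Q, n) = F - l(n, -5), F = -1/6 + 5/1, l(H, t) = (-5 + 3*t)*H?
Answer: -5005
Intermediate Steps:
l(H, t) = H*(-5 + 3*t)
F = 29/6 (F = -1*⅙ + 5*1 = -⅙ + 5 = 29/6 ≈ 4.8333)
W(Q, n) = 29/42 + 20*n/7 (W(Q, n) = (29/6 - n*(-5 + 3*(-5)))/7 = (29/6 - n*(-5 - 15))/7 = (29/6 - n*(-20))/7 = (29/6 - (-20)*n)/7 = (29/6 + 20*n)/7 = 29/42 + 20*n/7)
2310*W(-5, -1) = 2310*(29/42 + (20/7)*(-1)) = 2310*(29/42 - 20/7) = 2310*(-13/6) = -5005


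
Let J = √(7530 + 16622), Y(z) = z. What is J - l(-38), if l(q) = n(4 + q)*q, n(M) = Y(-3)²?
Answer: 342 + 2*√6038 ≈ 497.41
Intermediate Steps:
n(M) = 9 (n(M) = (-3)² = 9)
l(q) = 9*q
J = 2*√6038 (J = √24152 = 2*√6038 ≈ 155.41)
J - l(-38) = 2*√6038 - 9*(-38) = 2*√6038 - 1*(-342) = 2*√6038 + 342 = 342 + 2*√6038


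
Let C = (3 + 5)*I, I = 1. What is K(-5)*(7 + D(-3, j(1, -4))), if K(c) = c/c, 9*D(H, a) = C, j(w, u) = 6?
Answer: 71/9 ≈ 7.8889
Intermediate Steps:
C = 8 (C = (3 + 5)*1 = 8*1 = 8)
D(H, a) = 8/9 (D(H, a) = (⅑)*8 = 8/9)
K(c) = 1
K(-5)*(7 + D(-3, j(1, -4))) = 1*(7 + 8/9) = 1*(71/9) = 71/9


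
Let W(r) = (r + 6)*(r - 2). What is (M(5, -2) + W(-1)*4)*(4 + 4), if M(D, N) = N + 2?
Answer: -480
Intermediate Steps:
W(r) = (-2 + r)*(6 + r) (W(r) = (6 + r)*(-2 + r) = (-2 + r)*(6 + r))
M(D, N) = 2 + N
(M(5, -2) + W(-1)*4)*(4 + 4) = ((2 - 2) + (-12 + (-1)² + 4*(-1))*4)*(4 + 4) = (0 + (-12 + 1 - 4)*4)*8 = (0 - 15*4)*8 = (0 - 60)*8 = -60*8 = -480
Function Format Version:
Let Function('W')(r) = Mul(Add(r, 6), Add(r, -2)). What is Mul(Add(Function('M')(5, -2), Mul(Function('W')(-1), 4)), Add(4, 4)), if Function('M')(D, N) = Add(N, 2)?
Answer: -480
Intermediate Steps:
Function('W')(r) = Mul(Add(-2, r), Add(6, r)) (Function('W')(r) = Mul(Add(6, r), Add(-2, r)) = Mul(Add(-2, r), Add(6, r)))
Function('M')(D, N) = Add(2, N)
Mul(Add(Function('M')(5, -2), Mul(Function('W')(-1), 4)), Add(4, 4)) = Mul(Add(Add(2, -2), Mul(Add(-12, Pow(-1, 2), Mul(4, -1)), 4)), Add(4, 4)) = Mul(Add(0, Mul(Add(-12, 1, -4), 4)), 8) = Mul(Add(0, Mul(-15, 4)), 8) = Mul(Add(0, -60), 8) = Mul(-60, 8) = -480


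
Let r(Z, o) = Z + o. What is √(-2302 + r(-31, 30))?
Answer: 7*I*√47 ≈ 47.99*I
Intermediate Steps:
√(-2302 + r(-31, 30)) = √(-2302 + (-31 + 30)) = √(-2302 - 1) = √(-2303) = 7*I*√47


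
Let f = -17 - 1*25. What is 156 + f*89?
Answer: -3582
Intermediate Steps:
f = -42 (f = -17 - 25 = -42)
156 + f*89 = 156 - 42*89 = 156 - 3738 = -3582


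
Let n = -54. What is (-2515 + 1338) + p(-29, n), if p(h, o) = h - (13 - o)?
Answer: -1273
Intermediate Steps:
p(h, o) = -13 + h + o (p(h, o) = h + (-13 + o) = -13 + h + o)
(-2515 + 1338) + p(-29, n) = (-2515 + 1338) + (-13 - 29 - 54) = -1177 - 96 = -1273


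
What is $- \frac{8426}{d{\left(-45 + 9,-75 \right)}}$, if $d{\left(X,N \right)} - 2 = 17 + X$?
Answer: $\frac{8426}{17} \approx 495.65$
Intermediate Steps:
$d{\left(X,N \right)} = 19 + X$ ($d{\left(X,N \right)} = 2 + \left(17 + X\right) = 19 + X$)
$- \frac{8426}{d{\left(-45 + 9,-75 \right)}} = - \frac{8426}{19 + \left(-45 + 9\right)} = - \frac{8426}{19 - 36} = - \frac{8426}{-17} = \left(-8426\right) \left(- \frac{1}{17}\right) = \frac{8426}{17}$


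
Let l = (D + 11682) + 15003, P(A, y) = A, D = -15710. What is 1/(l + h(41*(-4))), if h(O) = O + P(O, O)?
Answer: 1/10647 ≈ 9.3923e-5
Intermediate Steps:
l = 10975 (l = (-15710 + 11682) + 15003 = -4028 + 15003 = 10975)
h(O) = 2*O (h(O) = O + O = 2*O)
1/(l + h(41*(-4))) = 1/(10975 + 2*(41*(-4))) = 1/(10975 + 2*(-164)) = 1/(10975 - 328) = 1/10647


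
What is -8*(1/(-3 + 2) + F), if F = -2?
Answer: 24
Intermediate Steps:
-8*(1/(-3 + 2) + F) = -8*(1/(-3 + 2) - 2) = -8*(1/(-1) - 2) = -8*(-1 - 2) = -8*(-3) = 24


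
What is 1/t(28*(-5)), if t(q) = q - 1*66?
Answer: -1/206 ≈ -0.0048544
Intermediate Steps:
t(q) = -66 + q (t(q) = q - 66 = -66 + q)
1/t(28*(-5)) = 1/(-66 + 28*(-5)) = 1/(-66 - 140) = 1/(-206) = -1/206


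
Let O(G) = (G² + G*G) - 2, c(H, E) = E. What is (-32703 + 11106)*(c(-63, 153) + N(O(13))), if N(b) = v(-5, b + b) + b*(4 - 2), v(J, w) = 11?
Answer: -18055092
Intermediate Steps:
O(G) = -2 + 2*G² (O(G) = (G² + G²) - 2 = 2*G² - 2 = -2 + 2*G²)
N(b) = 11 + 2*b (N(b) = 11 + b*(4 - 2) = 11 + b*2 = 11 + 2*b)
(-32703 + 11106)*(c(-63, 153) + N(O(13))) = (-32703 + 11106)*(153 + (11 + 2*(-2 + 2*13²))) = -21597*(153 + (11 + 2*(-2 + 2*169))) = -21597*(153 + (11 + 2*(-2 + 338))) = -21597*(153 + (11 + 2*336)) = -21597*(153 + (11 + 672)) = -21597*(153 + 683) = -21597*836 = -18055092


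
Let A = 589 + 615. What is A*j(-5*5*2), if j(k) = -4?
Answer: -4816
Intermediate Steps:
A = 1204
A*j(-5*5*2) = 1204*(-4) = -4816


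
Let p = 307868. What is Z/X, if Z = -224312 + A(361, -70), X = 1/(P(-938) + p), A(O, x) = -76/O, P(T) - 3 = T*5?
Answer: -1292136805692/19 ≈ -6.8007e+10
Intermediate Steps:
P(T) = 3 + 5*T (P(T) = 3 + T*5 = 3 + 5*T)
X = 1/303181 (X = 1/((3 + 5*(-938)) + 307868) = 1/((3 - 4690) + 307868) = 1/(-4687 + 307868) = 1/303181 ≈ 3.2984e-6)
Z = -4261932/19 (Z = -224312 - 76/361 = -224312 - 76*1/361 = -224312 - 4/19 = -4261932/19 ≈ -2.2431e+5)
Z/X = -4261932/(19*1/303181) = -4261932/19*303181 = -1292136805692/19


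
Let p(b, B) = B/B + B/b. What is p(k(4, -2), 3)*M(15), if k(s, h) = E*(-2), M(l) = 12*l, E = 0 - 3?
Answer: 270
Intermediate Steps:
E = -3
k(s, h) = 6 (k(s, h) = -3*(-2) = 6)
p(b, B) = 1 + B/b
p(k(4, -2), 3)*M(15) = ((3 + 6)/6)*(12*15) = ((⅙)*9)*180 = (3/2)*180 = 270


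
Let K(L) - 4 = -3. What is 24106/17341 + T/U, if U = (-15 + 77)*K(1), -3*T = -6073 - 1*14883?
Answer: 5933576/52023 ≈ 114.06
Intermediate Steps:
K(L) = 1 (K(L) = 4 - 3 = 1)
T = 20956/3 (T = -(-6073 - 1*14883)/3 = -(-6073 - 14883)/3 = -⅓*(-20956) = 20956/3 ≈ 6985.3)
U = 62 (U = (-15 + 77)*1 = 62*1 = 62)
24106/17341 + T/U = 24106/17341 + (20956/3)/62 = 24106*(1/17341) + (20956/3)*(1/62) = 24106/17341 + 338/3 = 5933576/52023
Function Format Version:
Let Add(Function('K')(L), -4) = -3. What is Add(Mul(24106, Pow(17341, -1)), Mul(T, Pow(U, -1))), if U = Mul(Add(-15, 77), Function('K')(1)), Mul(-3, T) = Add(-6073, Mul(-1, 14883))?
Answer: Rational(5933576, 52023) ≈ 114.06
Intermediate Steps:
Function('K')(L) = 1 (Function('K')(L) = Add(4, -3) = 1)
T = Rational(20956, 3) (T = Mul(Rational(-1, 3), Add(-6073, Mul(-1, 14883))) = Mul(Rational(-1, 3), Add(-6073, -14883)) = Mul(Rational(-1, 3), -20956) = Rational(20956, 3) ≈ 6985.3)
U = 62 (U = Mul(Add(-15, 77), 1) = Mul(62, 1) = 62)
Add(Mul(24106, Pow(17341, -1)), Mul(T, Pow(U, -1))) = Add(Mul(24106, Pow(17341, -1)), Mul(Rational(20956, 3), Pow(62, -1))) = Add(Mul(24106, Rational(1, 17341)), Mul(Rational(20956, 3), Rational(1, 62))) = Add(Rational(24106, 17341), Rational(338, 3)) = Rational(5933576, 52023)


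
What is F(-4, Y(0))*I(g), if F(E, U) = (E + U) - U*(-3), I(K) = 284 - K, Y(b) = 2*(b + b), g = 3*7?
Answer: -1052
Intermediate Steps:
g = 21
Y(b) = 4*b (Y(b) = 2*(2*b) = 4*b)
F(E, U) = E + 4*U (F(E, U) = (E + U) + 3*U = E + 4*U)
F(-4, Y(0))*I(g) = (-4 + 4*(4*0))*(284 - 1*21) = (-4 + 4*0)*(284 - 21) = (-4 + 0)*263 = -4*263 = -1052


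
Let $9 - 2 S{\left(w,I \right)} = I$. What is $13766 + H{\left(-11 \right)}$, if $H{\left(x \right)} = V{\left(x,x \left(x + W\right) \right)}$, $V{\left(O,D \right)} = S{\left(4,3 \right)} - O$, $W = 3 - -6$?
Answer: $13780$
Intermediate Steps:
$S{\left(w,I \right)} = \frac{9}{2} - \frac{I}{2}$
$W = 9$ ($W = 3 + 6 = 9$)
$V{\left(O,D \right)} = 3 - O$ ($V{\left(O,D \right)} = \left(\frac{9}{2} - \frac{3}{2}\right) - O = 3 - O$)
$H{\left(x \right)} = 3 - x$
$13766 + H{\left(-11 \right)} = 13766 + \left(3 - -11\right) = 13766 + \left(3 + 11\right) = 13766 + 14 = 13780$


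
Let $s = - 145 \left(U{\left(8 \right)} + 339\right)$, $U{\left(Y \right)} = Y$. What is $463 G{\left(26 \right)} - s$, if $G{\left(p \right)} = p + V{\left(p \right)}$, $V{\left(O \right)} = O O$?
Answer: $375341$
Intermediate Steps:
$V{\left(O \right)} = O^{2}$
$G{\left(p \right)} = p + p^{2}$
$s = -50315$ ($s = - 145 \left(8 + 339\right) = \left(-145\right) 347 = -50315$)
$463 G{\left(26 \right)} - s = 463 \cdot 26 \left(1 + 26\right) - -50315 = 463 \cdot 26 \cdot 27 + 50315 = 463 \cdot 702 + 50315 = 325026 + 50315 = 375341$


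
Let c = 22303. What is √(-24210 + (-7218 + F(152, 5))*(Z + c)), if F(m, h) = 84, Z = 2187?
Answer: I*√174735870 ≈ 13219.0*I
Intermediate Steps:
√(-24210 + (-7218 + F(152, 5))*(Z + c)) = √(-24210 + (-7218 + 84)*(2187 + 22303)) = √(-24210 - 7134*24490) = √(-24210 - 174711660) = √(-174735870) = I*√174735870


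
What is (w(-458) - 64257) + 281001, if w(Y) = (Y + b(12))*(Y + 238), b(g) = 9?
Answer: 315524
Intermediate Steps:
w(Y) = (9 + Y)*(238 + Y) (w(Y) = (Y + 9)*(Y + 238) = (9 + Y)*(238 + Y))
(w(-458) - 64257) + 281001 = ((2142 + (-458)² + 247*(-458)) - 64257) + 281001 = ((2142 + 209764 - 113126) - 64257) + 281001 = (98780 - 64257) + 281001 = 34523 + 281001 = 315524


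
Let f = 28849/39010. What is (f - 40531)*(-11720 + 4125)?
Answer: 2401668815259/7802 ≈ 3.0783e+8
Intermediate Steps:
f = 28849/39010 (f = 28849*(1/39010) = 28849/39010 ≈ 0.73953)
(f - 40531)*(-11720 + 4125) = (28849/39010 - 40531)*(-11720 + 4125) = -1581085461/39010*(-7595) = 2401668815259/7802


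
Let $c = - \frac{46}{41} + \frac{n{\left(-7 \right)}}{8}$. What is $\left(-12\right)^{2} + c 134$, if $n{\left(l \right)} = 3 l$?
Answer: $- \frac{58727}{164} \approx -358.09$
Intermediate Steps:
$c = - \frac{1229}{328}$ ($c = - \frac{46}{41} + \frac{3 \left(-7\right)}{8} = \left(-46\right) \frac{1}{41} - \frac{21}{8} = - \frac{46}{41} - \frac{21}{8} = - \frac{1229}{328} \approx -3.747$)
$\left(-12\right)^{2} + c 134 = \left(-12\right)^{2} - \frac{82343}{164} = 144 - \frac{82343}{164} = - \frac{58727}{164}$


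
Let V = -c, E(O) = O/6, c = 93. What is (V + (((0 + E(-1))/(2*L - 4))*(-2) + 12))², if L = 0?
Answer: 946729/144 ≈ 6574.5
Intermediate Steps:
E(O) = O/6 (E(O) = O*(⅙) = O/6)
V = -93 (V = -1*93 = -93)
(V + (((0 + E(-1))/(2*L - 4))*(-2) + 12))² = (-93 + (((0 + (⅙)*(-1))/(2*0 - 4))*(-2) + 12))² = (-93 + (((0 - ⅙)/(0 - 4))*(-2) + 12))² = (-93 + (-⅙/(-4)*(-2) + 12))² = (-93 + (-⅙*(-¼)*(-2) + 12))² = (-93 + ((1/24)*(-2) + 12))² = (-93 + (-1/12 + 12))² = (-93 + 143/12)² = (-973/12)² = 946729/144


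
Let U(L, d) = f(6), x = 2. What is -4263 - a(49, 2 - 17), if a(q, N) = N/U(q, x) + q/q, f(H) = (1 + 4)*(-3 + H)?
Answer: -4263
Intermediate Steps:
f(H) = -15 + 5*H (f(H) = 5*(-3 + H) = -15 + 5*H)
U(L, d) = 15 (U(L, d) = -15 + 5*6 = -15 + 30 = 15)
a(q, N) = 1 + N/15 (a(q, N) = N/15 + q/q = N*(1/15) + 1 = N/15 + 1 = 1 + N/15)
-4263 - a(49, 2 - 17) = -4263 - (1 + (2 - 17)/15) = -4263 - (1 + (1/15)*(-15)) = -4263 - (1 - 1) = -4263 - 1*0 = -4263 + 0 = -4263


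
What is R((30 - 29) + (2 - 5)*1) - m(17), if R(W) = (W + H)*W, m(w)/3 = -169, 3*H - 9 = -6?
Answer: 509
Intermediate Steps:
H = 1 (H = 3 + (⅓)*(-6) = 3 - 2 = 1)
m(w) = -507 (m(w) = 3*(-169) = -507)
R(W) = W*(1 + W) (R(W) = (W + 1)*W = (1 + W)*W = W*(1 + W))
R((30 - 29) + (2 - 5)*1) - m(17) = ((30 - 29) + (2 - 5)*1)*(1 + ((30 - 29) + (2 - 5)*1)) - 1*(-507) = (1 - 3*1)*(1 + (1 - 3*1)) + 507 = (1 - 3)*(1 + (1 - 3)) + 507 = -2*(1 - 2) + 507 = -2*(-1) + 507 = 2 + 507 = 509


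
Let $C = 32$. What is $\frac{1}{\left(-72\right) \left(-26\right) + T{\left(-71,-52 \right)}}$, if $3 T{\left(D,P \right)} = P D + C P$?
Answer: $\frac{1}{2548} \approx 0.00039246$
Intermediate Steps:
$T{\left(D,P \right)} = \frac{32 P}{3} + \frac{D P}{3}$ ($T{\left(D,P \right)} = \frac{P D + 32 P}{3} = \frac{D P + 32 P}{3} = \frac{32 P + D P}{3} = \frac{32 P}{3} + \frac{D P}{3}$)
$\frac{1}{\left(-72\right) \left(-26\right) + T{\left(-71,-52 \right)}} = \frac{1}{\left(-72\right) \left(-26\right) + \frac{1}{3} \left(-52\right) \left(32 - 71\right)} = \frac{1}{1872 + \frac{1}{3} \left(-52\right) \left(-39\right)} = \frac{1}{1872 + 676} = \frac{1}{2548}$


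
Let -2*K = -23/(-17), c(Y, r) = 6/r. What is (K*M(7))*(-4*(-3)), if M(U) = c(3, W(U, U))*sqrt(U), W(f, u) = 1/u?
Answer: -5796*sqrt(7)/17 ≈ -902.05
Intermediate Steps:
M(U) = 6*U**(3/2) (M(U) = (6/(1/U))*sqrt(U) = (6*U)*sqrt(U) = 6*U**(3/2))
K = -23/34 (K = -(-23)/(2*(-17)) = -(-23)*(-1)/(2*17) = -1/2*23/17 = -23/34 ≈ -0.67647)
(K*M(7))*(-4*(-3)) = (-69*7**(3/2)/17)*(-4*(-3)) = -69*7*sqrt(7)/17*12 = -483*sqrt(7)/17*12 = -5796*sqrt(7)/17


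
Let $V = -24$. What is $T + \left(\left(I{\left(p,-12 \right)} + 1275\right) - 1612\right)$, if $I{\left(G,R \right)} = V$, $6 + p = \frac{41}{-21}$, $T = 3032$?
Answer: $2671$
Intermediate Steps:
$p = - \frac{167}{21}$ ($p = -6 + \frac{41}{-21} = -6 + 41 \left(- \frac{1}{21}\right) = -6 - \frac{41}{21} = - \frac{167}{21} \approx -7.9524$)
$I{\left(G,R \right)} = -24$
$T + \left(\left(I{\left(p,-12 \right)} + 1275\right) - 1612\right) = 3032 + \left(\left(-24 + 1275\right) - 1612\right) = 3032 + \left(1251 - 1612\right) = 3032 - 361 = 2671$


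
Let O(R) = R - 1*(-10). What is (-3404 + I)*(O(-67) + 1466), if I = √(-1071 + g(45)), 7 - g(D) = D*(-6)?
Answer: -4796236 + 1409*I*√794 ≈ -4.7962e+6 + 39703.0*I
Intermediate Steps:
g(D) = 7 + 6*D (g(D) = 7 - D*(-6) = 7 - (-6)*D = 7 + 6*D)
O(R) = 10 + R (O(R) = R + 10 = 10 + R)
I = I*√794 (I = √(-1071 + (7 + 6*45)) = √(-1071 + (7 + 270)) = √(-1071 + 277) = √(-794) = I*√794 ≈ 28.178*I)
(-3404 + I)*(O(-67) + 1466) = (-3404 + I*√794)*((10 - 67) + 1466) = (-3404 + I*√794)*(-57 + 1466) = (-3404 + I*√794)*1409 = -4796236 + 1409*I*√794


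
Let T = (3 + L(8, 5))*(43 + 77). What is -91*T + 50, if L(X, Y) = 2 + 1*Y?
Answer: -109150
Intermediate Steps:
L(X, Y) = 2 + Y
T = 1200 (T = (3 + (2 + 5))*(43 + 77) = (3 + 7)*120 = 10*120 = 1200)
-91*T + 50 = -91*1200 + 50 = -109200 + 50 = -109150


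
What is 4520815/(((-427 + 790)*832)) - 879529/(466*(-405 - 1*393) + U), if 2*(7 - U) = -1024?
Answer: 412043221/23766336 ≈ 17.337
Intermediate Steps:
U = 519 (U = 7 - 1/2*(-1024) = 7 + 512 = 519)
4520815/(((-427 + 790)*832)) - 879529/(466*(-405 - 1*393) + U) = 4520815/(((-427 + 790)*832)) - 879529/(466*(-405 - 1*393) + 519) = 4520815/((363*832)) - 879529/(466*(-405 - 393) + 519) = 4520815/302016 - 879529/(466*(-798) + 519) = 4520815*(1/302016) - 879529/(-371868 + 519) = 347755/23232 - 879529/(-371349) = 347755/23232 - 879529*(-1/371349) = 347755/23232 + 879529/371349 = 412043221/23766336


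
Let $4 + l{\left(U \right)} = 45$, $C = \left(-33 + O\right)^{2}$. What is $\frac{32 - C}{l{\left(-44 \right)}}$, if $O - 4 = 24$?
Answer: $\frac{7}{41} \approx 0.17073$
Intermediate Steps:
$O = 28$ ($O = 4 + 24 = 28$)
$C = 25$ ($C = \left(-33 + 28\right)^{2} = \left(-5\right)^{2} = 25$)
$l{\left(U \right)} = 41$ ($l{\left(U \right)} = -4 + 45 = 41$)
$\frac{32 - C}{l{\left(-44 \right)}} = \frac{32 - 25}{41} = \left(32 - 25\right) \frac{1}{41} = 7 \cdot \frac{1}{41} = \frac{7}{41}$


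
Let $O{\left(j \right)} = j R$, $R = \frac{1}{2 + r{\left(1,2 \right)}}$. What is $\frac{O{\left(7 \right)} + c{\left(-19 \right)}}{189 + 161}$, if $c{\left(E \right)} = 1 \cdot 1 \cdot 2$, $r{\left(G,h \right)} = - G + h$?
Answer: $\frac{13}{1050} \approx 0.012381$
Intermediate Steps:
$r{\left(G,h \right)} = h - G$
$c{\left(E \right)} = 2$ ($c{\left(E \right)} = 1 \cdot 2 = 2$)
$R = \frac{1}{3}$ ($R = \frac{1}{2 + \left(2 - 1\right)} = \frac{1}{2 + 1} = \frac{1}{3} \approx 0.33333$)
$O{\left(j \right)} = \frac{j}{3}$ ($O{\left(j \right)} = j \frac{1}{3} = \frac{j}{3}$)
$\frac{O{\left(7 \right)} + c{\left(-19 \right)}}{189 + 161} = \frac{\frac{1}{3} \cdot 7 + 2}{189 + 161} = \frac{\frac{7}{3} + 2}{350} = \frac{13}{3} \cdot \frac{1}{350} = \frac{13}{1050}$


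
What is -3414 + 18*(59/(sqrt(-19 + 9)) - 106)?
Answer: -5322 - 531*I*sqrt(10)/5 ≈ -5322.0 - 335.83*I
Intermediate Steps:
-3414 + 18*(59/(sqrt(-19 + 9)) - 106) = -3414 + 18*(59/(sqrt(-10)) - 106) = -3414 + 18*(59/((I*sqrt(10))) - 106) = -3414 + 18*(59*(-I*sqrt(10)/10) - 106) = -3414 + 18*(-59*I*sqrt(10)/10 - 106) = -3414 + 18*(-106 - 59*I*sqrt(10)/10) = -3414 + (-1908 - 531*I*sqrt(10)/5) = -5322 - 531*I*sqrt(10)/5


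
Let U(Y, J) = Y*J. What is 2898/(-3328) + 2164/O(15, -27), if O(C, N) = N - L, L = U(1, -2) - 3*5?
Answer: -1807693/8320 ≈ -217.27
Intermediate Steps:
U(Y, J) = J*Y
L = -17 (L = -2*1 - 3*5 = -2 - 15 = -17)
O(C, N) = 17 + N (O(C, N) = N - 1*(-17) = N + 17 = 17 + N)
2898/(-3328) + 2164/O(15, -27) = 2898/(-3328) + 2164/(17 - 27) = 2898*(-1/3328) + 2164/(-10) = -1449/1664 + 2164*(-1/10) = -1449/1664 - 1082/5 = -1807693/8320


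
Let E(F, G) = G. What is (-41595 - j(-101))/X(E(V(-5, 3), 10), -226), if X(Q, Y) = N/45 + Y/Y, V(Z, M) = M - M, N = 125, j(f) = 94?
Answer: -375201/34 ≈ -11035.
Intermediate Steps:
V(Z, M) = 0
X(Q, Y) = 34/9 (X(Q, Y) = 125/45 + Y/Y = 125*(1/45) + 1 = 25/9 + 1 = 34/9)
(-41595 - j(-101))/X(E(V(-5, 3), 10), -226) = (-41595 - 1*94)/(34/9) = (-41595 - 94)*(9/34) = -41689*9/34 = -375201/34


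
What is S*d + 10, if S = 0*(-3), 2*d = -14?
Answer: 10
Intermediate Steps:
d = -7 (d = (½)*(-14) = -7)
S = 0
S*d + 10 = 0*(-7) + 10 = 0 + 10 = 10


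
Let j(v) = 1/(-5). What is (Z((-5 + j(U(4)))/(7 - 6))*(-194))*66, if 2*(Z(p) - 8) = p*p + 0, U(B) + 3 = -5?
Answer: -6888552/25 ≈ -2.7554e+5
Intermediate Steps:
U(B) = -8 (U(B) = -3 - 5 = -8)
j(v) = -⅕
Z(p) = 8 + p²/2 (Z(p) = 8 + (p*p + 0)/2 = 8 + (p² + 0)/2 = 8 + p²/2)
(Z((-5 + j(U(4)))/(7 - 6))*(-194))*66 = ((8 + ((-5 - ⅕)/(7 - 6))²/2)*(-194))*66 = ((8 + (-26/5/1)²/2)*(-194))*66 = ((8 + (-26/5*1)²/2)*(-194))*66 = ((8 + (-26/5)²/2)*(-194))*66 = ((8 + (½)*(676/25))*(-194))*66 = ((8 + 338/25)*(-194))*66 = ((538/25)*(-194))*66 = -104372/25*66 = -6888552/25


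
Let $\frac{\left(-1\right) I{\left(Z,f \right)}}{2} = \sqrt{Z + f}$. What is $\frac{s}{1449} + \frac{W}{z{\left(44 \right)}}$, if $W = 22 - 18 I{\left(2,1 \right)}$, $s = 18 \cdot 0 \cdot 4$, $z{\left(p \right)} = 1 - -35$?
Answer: $\frac{11}{18} + \sqrt{3} \approx 2.3432$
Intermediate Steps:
$z{\left(p \right)} = 36$ ($z{\left(p \right)} = 1 + 35 = 36$)
$I{\left(Z,f \right)} = - 2 \sqrt{Z + f}$
$s = 0$ ($s = 0 \cdot 4 = 0$)
$W = 22 + 36 \sqrt{3}$ ($W = 22 - 18 \left(- 2 \sqrt{2 + 1}\right) = 22 - 18 \left(- 2 \sqrt{3}\right) = 22 + 36 \sqrt{3} \approx 84.354$)
$\frac{s}{1449} + \frac{W}{z{\left(44 \right)}} = \frac{0}{1449} + \frac{22 + 36 \sqrt{3}}{36} = 0 \cdot \frac{1}{1449} + \left(22 + 36 \sqrt{3}\right) \frac{1}{36} = 0 + \left(\frac{11}{18} + \sqrt{3}\right) = \frac{11}{18} + \sqrt{3}$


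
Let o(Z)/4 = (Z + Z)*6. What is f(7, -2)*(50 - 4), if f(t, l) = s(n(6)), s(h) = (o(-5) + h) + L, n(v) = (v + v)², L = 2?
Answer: -4324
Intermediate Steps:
n(v) = 4*v² (n(v) = (2*v)² = 4*v²)
o(Z) = 48*Z (o(Z) = 4*((Z + Z)*6) = 4*((2*Z)*6) = 4*(12*Z) = 48*Z)
s(h) = -238 + h (s(h) = (48*(-5) + h) + 2 = (-240 + h) + 2 = -238 + h)
f(t, l) = -94 (f(t, l) = -238 + 4*6² = -238 + 4*36 = -238 + 144 = -94)
f(7, -2)*(50 - 4) = -94*(50 - 4) = -94*46 = -4324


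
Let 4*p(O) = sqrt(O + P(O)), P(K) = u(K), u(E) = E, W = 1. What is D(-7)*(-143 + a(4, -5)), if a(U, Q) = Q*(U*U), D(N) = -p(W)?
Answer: 223*sqrt(2)/4 ≈ 78.842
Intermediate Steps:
P(K) = K
p(O) = sqrt(2)*sqrt(O)/4 (p(O) = sqrt(O + O)/4 = sqrt(2*O)/4 = (sqrt(2)*sqrt(O))/4 = sqrt(2)*sqrt(O)/4)
D(N) = -sqrt(2)/4 (D(N) = -sqrt(2)*sqrt(1)/4 = -sqrt(2)/4)
a(U, Q) = Q*U**2
D(-7)*(-143 + a(4, -5)) = (-sqrt(2)/4)*(-143 - 5*4**2) = (-sqrt(2)/4)*(-143 - 5*16) = (-sqrt(2)/4)*(-143 - 80) = -sqrt(2)/4*(-223) = 223*sqrt(2)/4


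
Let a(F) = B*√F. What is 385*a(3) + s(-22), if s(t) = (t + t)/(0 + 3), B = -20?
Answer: -44/3 - 7700*√3 ≈ -13351.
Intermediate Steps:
a(F) = -20*√F
s(t) = 2*t/3 (s(t) = (2*t)/3 = (2*t)*(⅓) = 2*t/3)
385*a(3) + s(-22) = 385*(-20*√3) + (⅔)*(-22) = -7700*√3 - 44/3 = -44/3 - 7700*√3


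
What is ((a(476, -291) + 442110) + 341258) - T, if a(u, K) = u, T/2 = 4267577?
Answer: -7751310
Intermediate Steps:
T = 8535154 (T = 2*4267577 = 8535154)
((a(476, -291) + 442110) + 341258) - T = ((476 + 442110) + 341258) - 1*8535154 = (442586 + 341258) - 8535154 = 783844 - 8535154 = -7751310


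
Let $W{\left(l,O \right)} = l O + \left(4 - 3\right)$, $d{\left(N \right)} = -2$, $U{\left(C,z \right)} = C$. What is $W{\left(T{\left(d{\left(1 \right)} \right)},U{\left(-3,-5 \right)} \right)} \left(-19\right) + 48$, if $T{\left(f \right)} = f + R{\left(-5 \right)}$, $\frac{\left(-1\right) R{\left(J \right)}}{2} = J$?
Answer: $485$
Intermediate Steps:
$R{\left(J \right)} = - 2 J$
$T{\left(f \right)} = 10 + f$ ($T{\left(f \right)} = f - -10 = f + 10 = 10 + f$)
$W{\left(l,O \right)} = 1 + O l$ ($W{\left(l,O \right)} = O l + 1 = 1 + O l$)
$W{\left(T{\left(d{\left(1 \right)} \right)},U{\left(-3,-5 \right)} \right)} \left(-19\right) + 48 = \left(1 - 3 \left(10 - 2\right)\right) \left(-19\right) + 48 = \left(1 - 24\right) \left(-19\right) + 48 = \left(-23\right) \left(-19\right) + 48 = 437 + 48 = 485$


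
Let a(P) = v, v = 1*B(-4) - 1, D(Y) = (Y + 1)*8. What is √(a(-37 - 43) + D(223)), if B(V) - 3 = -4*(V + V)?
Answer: √1826 ≈ 42.732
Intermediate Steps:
B(V) = 3 - 8*V (B(V) = 3 - 4*(V + V) = 3 - 8*V)
D(Y) = 8 + 8*Y (D(Y) = (1 + Y)*8 = 8 + 8*Y)
v = 34 (v = 1*(3 - 8*(-4)) - 1 = 1*(3 + 32) - 1 = 1*35 - 1 = 35 - 1 = 34)
a(P) = 34
√(a(-37 - 43) + D(223)) = √(34 + (8 + 8*223)) = √(34 + (8 + 1784)) = √(34 + 1792) = √1826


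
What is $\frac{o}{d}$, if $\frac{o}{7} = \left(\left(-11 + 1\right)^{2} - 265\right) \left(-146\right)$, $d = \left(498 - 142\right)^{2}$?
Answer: $\frac{84315}{63368} \approx 1.3306$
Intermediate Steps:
$d = 126736$ ($d = 356^{2} = 126736$)
$o = 168630$ ($o = 7 \left(\left(-11 + 1\right)^{2} - 265\right) \left(-146\right) = 7 \left(\left(-10\right)^{2} - 265\right) \left(-146\right) = 7 \left(100 - 265\right) \left(-146\right) = 7 \left(\left(-165\right) \left(-146\right)\right) = 7 \cdot 24090 = 168630$)
$\frac{o}{d} = \frac{168630}{126736} = 168630 \cdot \frac{1}{126736} = \frac{84315}{63368}$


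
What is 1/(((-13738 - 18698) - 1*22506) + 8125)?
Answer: -1/46817 ≈ -2.1360e-5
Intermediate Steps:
1/(((-13738 - 18698) - 1*22506) + 8125) = 1/((-32436 - 22506) + 8125) = 1/(-54942 + 8125) = 1/(-46817) = -1/46817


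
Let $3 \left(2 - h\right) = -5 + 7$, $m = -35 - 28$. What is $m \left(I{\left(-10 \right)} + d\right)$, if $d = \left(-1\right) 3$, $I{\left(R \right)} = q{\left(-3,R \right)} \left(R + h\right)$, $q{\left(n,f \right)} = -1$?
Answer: $-357$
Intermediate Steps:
$m = -63$ ($m = -35 - 28 = -63$)
$h = \frac{4}{3}$ ($h = 2 - \frac{-5 + 7}{3} = 2 - \frac{2}{3} = \frac{4}{3} \approx 1.3333$)
$I{\left(R \right)} = - \frac{4}{3} - R$ ($I{\left(R \right)} = - (R + \frac{4}{3}) = - (\frac{4}{3} + R) = - \frac{4}{3} - R$)
$d = -3$
$m \left(I{\left(-10 \right)} + d\right) = - 63 \left(\left(- \frac{4}{3} - -10\right) - 3\right) = - 63 \left(\left(- \frac{4}{3} + 10\right) - 3\right) = - 63 \left(\frac{26}{3} - 3\right) = \left(-63\right) \frac{17}{3} = -357$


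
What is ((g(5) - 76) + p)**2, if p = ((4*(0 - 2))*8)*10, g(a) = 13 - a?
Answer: 501264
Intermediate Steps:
p = -640 (p = ((4*(-2))*8)*10 = -8*8*10 = -64*10 = -640)
((g(5) - 76) + p)**2 = (((13 - 1*5) - 76) - 640)**2 = (((13 - 5) - 76) - 640)**2 = ((8 - 76) - 640)**2 = (-68 - 640)**2 = (-708)**2 = 501264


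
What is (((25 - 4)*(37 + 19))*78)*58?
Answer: 5320224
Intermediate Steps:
(((25 - 4)*(37 + 19))*78)*58 = ((21*56)*78)*58 = (1176*78)*58 = 91728*58 = 5320224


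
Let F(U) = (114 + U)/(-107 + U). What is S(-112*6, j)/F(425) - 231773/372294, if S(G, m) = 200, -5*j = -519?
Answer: 23552972753/200666466 ≈ 117.37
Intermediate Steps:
j = 519/5 (j = -1/5*(-519) = 519/5 ≈ 103.80)
F(U) = (114 + U)/(-107 + U)
S(-112*6, j)/F(425) - 231773/372294 = 200/(((114 + 425)/(-107 + 425))) - 231773/372294 = 200/((539/318)) - 231773*1/372294 = 200/(((1/318)*539)) - 231773/372294 = 200/(539/318) - 231773/372294 = 200*(318/539) - 231773/372294 = 63600/539 - 231773/372294 = 23552972753/200666466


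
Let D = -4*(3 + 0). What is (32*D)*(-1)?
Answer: 384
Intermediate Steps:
D = -12 (D = -4*3 = -12)
(32*D)*(-1) = (32*(-12))*(-1) = -384*(-1) = 384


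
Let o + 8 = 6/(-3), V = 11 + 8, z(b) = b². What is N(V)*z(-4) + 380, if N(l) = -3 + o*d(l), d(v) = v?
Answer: -2708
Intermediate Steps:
V = 19
o = -10 (o = -8 + 6/(-3) = -8 + 6*(-⅓) = -8 - 2 = -10)
N(l) = -3 - 10*l
N(V)*z(-4) + 380 = (-3 - 10*19)*(-4)² + 380 = (-3 - 190)*16 + 380 = -193*16 + 380 = -3088 + 380 = -2708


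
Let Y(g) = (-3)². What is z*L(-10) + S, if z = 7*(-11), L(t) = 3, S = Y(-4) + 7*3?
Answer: -201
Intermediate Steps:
Y(g) = 9
S = 30 (S = 9 + 7*3 = 9 + 21 = 30)
z = -77
z*L(-10) + S = -77*3 + 30 = -231 + 30 = -201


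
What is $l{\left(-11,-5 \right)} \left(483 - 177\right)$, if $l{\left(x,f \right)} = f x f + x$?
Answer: $-87516$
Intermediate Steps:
$l{\left(x,f \right)} = x + x f^{2}$ ($l{\left(x,f \right)} = x f^{2} + x = x + x f^{2}$)
$l{\left(-11,-5 \right)} \left(483 - 177\right) = - 11 \left(1 + \left(-5\right)^{2}\right) \left(483 - 177\right) = - 11 \left(1 + 25\right) 306 = \left(-11\right) 26 \cdot 306 = \left(-286\right) 306 = -87516$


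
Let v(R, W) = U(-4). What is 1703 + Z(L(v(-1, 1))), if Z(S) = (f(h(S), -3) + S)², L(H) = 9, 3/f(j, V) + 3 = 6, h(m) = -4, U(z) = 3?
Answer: 1803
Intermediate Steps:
v(R, W) = 3
f(j, V) = 1 (f(j, V) = 3/(-3 + 6) = 3/3 = 3*(⅓) = 1)
Z(S) = (1 + S)²
1703 + Z(L(v(-1, 1))) = 1703 + (1 + 9)² = 1703 + 10² = 1703 + 100 = 1803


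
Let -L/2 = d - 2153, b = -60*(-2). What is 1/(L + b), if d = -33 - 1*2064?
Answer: 1/8620 ≈ 0.00011601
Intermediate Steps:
d = -2097 (d = -33 - 2064 = -2097)
b = 120
L = 8500 (L = -2*(-2097 - 2153) = -2*(-4250) = 8500)
1/(L + b) = 1/(8500 + 120) = 1/8620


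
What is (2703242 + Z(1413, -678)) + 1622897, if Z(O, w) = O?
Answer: 4327552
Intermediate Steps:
(2703242 + Z(1413, -678)) + 1622897 = (2703242 + 1413) + 1622897 = 2704655 + 1622897 = 4327552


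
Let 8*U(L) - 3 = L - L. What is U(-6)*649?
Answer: 1947/8 ≈ 243.38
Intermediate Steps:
U(L) = 3/8 (U(L) = 3/8 + (L - L)/8 = 3/8 + (⅛)*0 = 3/8 + 0 = 3/8)
U(-6)*649 = (3/8)*649 = 1947/8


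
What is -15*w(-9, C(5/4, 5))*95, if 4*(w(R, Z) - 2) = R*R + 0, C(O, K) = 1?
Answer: -126825/4 ≈ -31706.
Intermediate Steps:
w(R, Z) = 2 + R²/4 (w(R, Z) = 2 + (R*R + 0)/4 = 2 + (R² + 0)/4 = 2 + R²/4)
-15*w(-9, C(5/4, 5))*95 = -15*(2 + (¼)*(-9)²)*95 = -15*(2 + (¼)*81)*95 = -15*(2 + 81/4)*95 = -15*89/4*95 = -1335/4*95 = -126825/4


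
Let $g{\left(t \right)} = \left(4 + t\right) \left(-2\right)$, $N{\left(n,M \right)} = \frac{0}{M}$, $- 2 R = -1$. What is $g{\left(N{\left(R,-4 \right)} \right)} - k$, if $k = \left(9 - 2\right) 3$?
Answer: $-29$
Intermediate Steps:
$R = \frac{1}{2}$ ($R = \left(- \frac{1}{2}\right) \left(-1\right) = \frac{1}{2} \approx 0.5$)
$N{\left(n,M \right)} = 0$
$g{\left(t \right)} = -8 - 2 t$
$k = 21$ ($k = 7 \cdot 3 = 21$)
$g{\left(N{\left(R,-4 \right)} \right)} - k = \left(-8 - 0\right) - 21 = \left(-8 + 0\right) - 21 = -8 - 21 = -29$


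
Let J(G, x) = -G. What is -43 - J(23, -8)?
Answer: -20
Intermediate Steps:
-43 - J(23, -8) = -43 - (-1)*23 = -43 - 1*(-23) = -43 + 23 = -20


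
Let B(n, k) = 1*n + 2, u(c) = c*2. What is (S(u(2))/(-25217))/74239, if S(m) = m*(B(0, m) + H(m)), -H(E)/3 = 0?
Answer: -8/1872084863 ≈ -4.2733e-9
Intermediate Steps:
u(c) = 2*c
B(n, k) = 2 + n (B(n, k) = n + 2 = 2 + n)
H(E) = 0 (H(E) = -3*0 = 0)
S(m) = 2*m (S(m) = m*((2 + 0) + 0) = m*(2 + 0) = m*2 = 2*m)
(S(u(2))/(-25217))/74239 = ((2*(2*2))/(-25217))/74239 = ((2*4)*(-1/25217))*(1/74239) = (8*(-1/25217))*(1/74239) = -8/25217*1/74239 = -8/1872084863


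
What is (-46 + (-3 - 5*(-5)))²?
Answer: 576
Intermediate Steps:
(-46 + (-3 - 5*(-5)))² = (-46 + (-3 + 25))² = (-46 + 22)² = (-24)² = 576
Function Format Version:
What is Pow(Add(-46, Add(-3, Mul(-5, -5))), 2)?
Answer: 576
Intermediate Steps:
Pow(Add(-46, Add(-3, Mul(-5, -5))), 2) = Pow(Add(-46, Add(-3, 25)), 2) = Pow(Add(-46, 22), 2) = Pow(-24, 2) = 576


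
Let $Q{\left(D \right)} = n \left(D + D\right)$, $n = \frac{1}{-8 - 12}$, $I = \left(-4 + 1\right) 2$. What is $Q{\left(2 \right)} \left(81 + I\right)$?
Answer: $-15$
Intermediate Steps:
$I = -6$ ($I = \left(-3\right) 2 = -6$)
$n = - \frac{1}{20}$ ($n = \frac{1}{-20} = - \frac{1}{20} \approx -0.05$)
$Q{\left(D \right)} = - \frac{D}{10}$ ($Q{\left(D \right)} = - \frac{D + D}{20} = - \frac{2 D}{20} = - \frac{D}{10}$)
$Q{\left(2 \right)} \left(81 + I\right) = \left(- \frac{1}{10}\right) 2 \left(81 - 6\right) = \left(- \frac{1}{5}\right) 75 = -15$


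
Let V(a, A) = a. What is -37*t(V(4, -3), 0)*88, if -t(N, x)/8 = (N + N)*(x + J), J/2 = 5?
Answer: 2083840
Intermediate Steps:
J = 10 (J = 2*5 = 10)
t(N, x) = -16*N*(10 + x) (t(N, x) = -8*(N + N)*(x + 10) = -8*2*N*(10 + x) = -16*N*(10 + x))
-37*t(V(4, -3), 0)*88 = -(-592)*4*(10 + 0)*88 = -(-592)*4*10*88 = -37*(-640)*88 = 23680*88 = 2083840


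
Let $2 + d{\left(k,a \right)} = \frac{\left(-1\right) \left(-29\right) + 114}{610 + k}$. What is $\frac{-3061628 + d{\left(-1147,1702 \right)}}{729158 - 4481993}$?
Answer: $\frac{1644095453}{2015272395} \approx 0.81582$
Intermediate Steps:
$d{\left(k,a \right)} = -2 + \frac{143}{610 + k}$ ($d{\left(k,a \right)} = -2 + \frac{\left(-1\right) \left(-29\right) + 114}{610 + k} = -2 + \frac{29 + 114}{610 + k} = -2 + \frac{143}{610 + k}$)
$\frac{-3061628 + d{\left(-1147,1702 \right)}}{729158 - 4481993} = \frac{-3061628 + \frac{-1077 - -2294}{610 - 1147}}{729158 - 4481993} = \frac{-3061628 + \frac{-1077 + 2294}{-537}}{-3752835} = \left(-3061628 - \frac{1217}{537}\right) \left(- \frac{1}{3752835}\right) = \left(- \frac{1644095453}{537}\right) \left(- \frac{1}{3752835}\right) = \frac{1644095453}{2015272395}$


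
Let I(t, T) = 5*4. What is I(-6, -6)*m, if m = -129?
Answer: -2580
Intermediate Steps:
I(t, T) = 20
I(-6, -6)*m = 20*(-129) = -2580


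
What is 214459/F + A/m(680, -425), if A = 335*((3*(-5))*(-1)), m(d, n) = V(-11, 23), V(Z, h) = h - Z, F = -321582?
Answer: 402164486/2733447 ≈ 147.13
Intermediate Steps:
m(d, n) = 34 (m(d, n) = 23 - 1*(-11) = 23 + 11 = 34)
A = 5025 (A = 335*(-15*(-1)) = 335*15 = 5025)
214459/F + A/m(680, -425) = 214459/(-321582) + 5025/34 = 214459*(-1/321582) + 5025*(1/34) = -214459/321582 + 5025/34 = 402164486/2733447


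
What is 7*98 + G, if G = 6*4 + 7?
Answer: 717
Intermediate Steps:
G = 31 (G = 24 + 7 = 31)
7*98 + G = 7*98 + 31 = 686 + 31 = 717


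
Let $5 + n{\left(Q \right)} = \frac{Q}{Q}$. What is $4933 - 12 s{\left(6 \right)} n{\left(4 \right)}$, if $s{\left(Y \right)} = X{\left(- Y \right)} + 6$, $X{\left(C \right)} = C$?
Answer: $4933$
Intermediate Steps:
$s{\left(Y \right)} = 6 - Y$ ($s{\left(Y \right)} = - Y + 6 = 6 - Y$)
$n{\left(Q \right)} = -4$ ($n{\left(Q \right)} = -5 + \frac{Q}{Q} = -5 + 1 = -4$)
$4933 - 12 s{\left(6 \right)} n{\left(4 \right)} = 4933 - 12 \left(6 - 6\right) \left(-4\right) = 4933 - 12 \cdot 0 \left(-4\right) = 4933 - 0 \left(-4\right) = 4933 - 0 = 4933 + 0 = 4933$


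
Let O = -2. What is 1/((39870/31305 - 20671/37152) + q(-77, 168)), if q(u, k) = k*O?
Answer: -77536224/25996561625 ≈ -0.0029826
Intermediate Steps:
q(u, k) = -2*k (q(u, k) = k*(-2) = -2*k)
1/((39870/31305 - 20671/37152) + q(-77, 168)) = 1/((39870/31305 - 20671/37152) - 2*168) = 1/((39870*(1/31305) - 20671*1/37152) - 336) = 1/((2658/2087 - 20671/37152) - 336) = 1/(55609639/77536224 - 336) = 1/(-25996561625/77536224) = -77536224/25996561625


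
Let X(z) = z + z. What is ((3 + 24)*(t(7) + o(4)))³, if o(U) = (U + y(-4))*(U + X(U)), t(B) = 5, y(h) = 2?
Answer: 8985939039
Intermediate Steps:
X(z) = 2*z
o(U) = 3*U*(2 + U) (o(U) = (U + 2)*(U + 2*U) = (2 + U)*(3*U) = 3*U*(2 + U))
((3 + 24)*(t(7) + o(4)))³ = ((3 + 24)*(5 + 3*4*(2 + 4)))³ = (27*(5 + 3*4*6))³ = (27*(5 + 72))³ = (27*77)³ = 2079³ = 8985939039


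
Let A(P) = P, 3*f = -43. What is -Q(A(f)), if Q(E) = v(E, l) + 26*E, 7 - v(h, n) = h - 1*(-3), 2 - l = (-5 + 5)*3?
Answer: 1063/3 ≈ 354.33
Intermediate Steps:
f = -43/3 (f = (⅓)*(-43) = -43/3 ≈ -14.333)
l = 2 (l = 2 - (-5 + 5)*3 = 2 - 0*3 = 2 - 1*0 = 2 + 0 = 2)
v(h, n) = 4 - h (v(h, n) = 7 - (h - 1*(-3)) = 7 - (h + 3) = 7 - (3 + h) = 7 + (-3 - h) = 4 - h)
Q(E) = 4 + 25*E (Q(E) = (4 - E) + 26*E = 4 + 25*E)
-Q(A(f)) = -(4 + 25*(-43/3)) = -(4 - 1075/3) = -1*(-1063/3) = 1063/3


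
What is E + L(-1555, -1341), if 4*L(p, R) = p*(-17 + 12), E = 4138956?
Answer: 16563599/4 ≈ 4.1409e+6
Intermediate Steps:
L(p, R) = -5*p/4 (L(p, R) = (p*(-17 + 12))/4 = (p*(-5))/4 = (-5*p)/4 = -5*p/4)
E + L(-1555, -1341) = 4138956 - 5/4*(-1555) = 4138956 + 7775/4 = 16563599/4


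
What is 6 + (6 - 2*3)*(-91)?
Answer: 6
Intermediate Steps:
6 + (6 - 2*3)*(-91) = 6 + (6 - 6)*(-91) = 6 + 0*(-91) = 6 + 0 = 6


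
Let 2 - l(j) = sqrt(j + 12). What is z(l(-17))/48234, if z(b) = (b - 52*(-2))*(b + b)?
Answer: 69/8039 - 36*I*sqrt(5)/8039 ≈ 0.0085832 - 0.010013*I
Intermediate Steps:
l(j) = 2 - sqrt(12 + j) (l(j) = 2 - sqrt(j + 12) = 2 - sqrt(12 + j))
z(b) = 2*b*(104 + b) (z(b) = (b + 104)*(2*b) = (104 + b)*(2*b) = 2*b*(104 + b))
z(l(-17))/48234 = (2*(2 - sqrt(12 - 17))*(104 + (2 - sqrt(12 - 17))))/48234 = (2*(2 - sqrt(-5))*(104 + (2 - sqrt(-5))))*(1/48234) = (2*(2 - I*sqrt(5))*(104 + (2 - I*sqrt(5))))*(1/48234) = (2*(2 - I*sqrt(5))*(106 - I*sqrt(5)))*(1/48234) = (2 - I*sqrt(5))*(106 - I*sqrt(5))/24117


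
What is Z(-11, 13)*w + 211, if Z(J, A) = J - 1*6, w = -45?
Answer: 976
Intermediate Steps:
Z(J, A) = -6 + J (Z(J, A) = J - 6 = -6 + J)
Z(-11, 13)*w + 211 = (-6 - 11)*(-45) + 211 = -17*(-45) + 211 = 765 + 211 = 976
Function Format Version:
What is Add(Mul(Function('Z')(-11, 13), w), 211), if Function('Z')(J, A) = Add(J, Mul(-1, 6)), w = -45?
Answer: 976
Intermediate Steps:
Function('Z')(J, A) = Add(-6, J) (Function('Z')(J, A) = Add(J, -6) = Add(-6, J))
Add(Mul(Function('Z')(-11, 13), w), 211) = Add(Mul(Add(-6, -11), -45), 211) = Add(Mul(-17, -45), 211) = Add(765, 211) = 976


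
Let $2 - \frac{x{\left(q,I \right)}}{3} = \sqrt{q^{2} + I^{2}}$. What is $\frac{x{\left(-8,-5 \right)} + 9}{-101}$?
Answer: $- \frac{15}{101} + \frac{3 \sqrt{89}}{101} \approx 0.1317$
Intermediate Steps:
$x{\left(q,I \right)} = 6 - 3 \sqrt{I^{2} + q^{2}}$ ($x{\left(q,I \right)} = 6 - 3 \sqrt{q^{2} + I^{2}} = 6 - 3 \sqrt{I^{2} + q^{2}}$)
$\frac{x{\left(-8,-5 \right)} + 9}{-101} = \frac{\left(6 - 3 \sqrt{\left(-5\right)^{2} + \left(-8\right)^{2}}\right) + 9}{-101} = - \frac{\left(6 - 3 \sqrt{25 + 64}\right) + 9}{101} = - \frac{\left(6 - 3 \sqrt{89}\right) + 9}{101} = - \frac{15 - 3 \sqrt{89}}{101} = - \frac{15}{101} + \frac{3 \sqrt{89}}{101}$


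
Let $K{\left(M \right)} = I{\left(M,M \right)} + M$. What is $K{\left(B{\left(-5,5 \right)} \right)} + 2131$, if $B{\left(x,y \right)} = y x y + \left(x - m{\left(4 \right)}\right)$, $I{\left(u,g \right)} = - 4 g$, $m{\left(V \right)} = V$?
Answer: $2533$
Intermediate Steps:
$B{\left(x,y \right)} = -4 + x + x y^{2}$ ($B{\left(x,y \right)} = y x y + \left(x - 4\right) = x y y + \left(x - 4\right) = x y^{2} + \left(-4 + x\right) = -4 + x + x y^{2}$)
$K{\left(M \right)} = - 3 M$ ($K{\left(M \right)} = - 4 M + M = - 3 M$)
$K{\left(B{\left(-5,5 \right)} \right)} + 2131 = - 3 \left(-4 - 5 - 5 \cdot 5^{2}\right) + 2131 = - 3 \left(-4 - 5 - 125\right) + 2131 = \left(-3\right) \left(-134\right) + 2131 = 402 + 2131 = 2533$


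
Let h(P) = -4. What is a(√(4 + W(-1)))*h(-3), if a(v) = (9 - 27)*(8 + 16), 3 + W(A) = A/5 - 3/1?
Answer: 1728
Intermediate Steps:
W(A) = -6 + A/5 (W(A) = -3 + (A/5 - 3/1) = -3 + (A*(⅕) - 3*1) = -3 + (A/5 - 3) = -3 + (-3 + A/5) = -6 + A/5)
a(v) = -432 (a(v) = -18*24 = -432)
a(√(4 + W(-1)))*h(-3) = -432*(-4) = 1728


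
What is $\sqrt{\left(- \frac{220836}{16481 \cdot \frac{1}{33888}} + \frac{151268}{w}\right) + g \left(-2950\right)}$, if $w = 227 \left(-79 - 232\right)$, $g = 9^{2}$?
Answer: $\frac{i \sqrt{938194555797637402358378}}{1163509157} \approx 832.49 i$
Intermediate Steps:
$g = 81$
$w = -70597$ ($w = 227 \left(-311\right) = -70597$)
$\sqrt{\left(- \frac{220836}{16481 \cdot \frac{1}{33888}} + \frac{151268}{w}\right) + g \left(-2950\right)} = \sqrt{\left(- \frac{220836}{16481 \cdot \frac{1}{33888}} + \frac{151268}{-70597}\right) + 81 \left(-2950\right)} = \sqrt{\left(- \frac{220836}{16481 \cdot \frac{1}{33888}} + 151268 \left(- \frac{1}{70597}\right)\right) - 238950} = \sqrt{\left(- \frac{220836}{\frac{16481}{33888}} - \frac{151268}{70597}\right) - 238950} = \sqrt{\left(\left(-220836\right) \frac{33888}{16481} - \frac{151268}{70597}\right) - 238950} = \sqrt{\left(- \frac{7483690368}{16481} - \frac{151268}{70597}\right) - 238950} = \sqrt{- \frac{528328581957604}{1163509157} - 238950} = \sqrt{- \frac{806349095022754}{1163509157}} = \frac{i \sqrt{938194555797637402358378}}{1163509157}$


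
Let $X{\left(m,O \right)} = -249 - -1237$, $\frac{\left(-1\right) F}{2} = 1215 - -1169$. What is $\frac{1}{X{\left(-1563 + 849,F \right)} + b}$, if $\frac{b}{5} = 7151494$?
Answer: $\frac{1}{35758458} \approx 2.7965 \cdot 10^{-8}$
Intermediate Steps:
$F = -4768$ ($F = - 2 \left(1215 - -1169\right) = - 2 \left(1215 + 1169\right) = \left(-2\right) 2384 = -4768$)
$X{\left(m,O \right)} = 988$ ($X{\left(m,O \right)} = -249 + 1237 = 988$)
$b = 35757470$ ($b = 5 \cdot 7151494 = 35757470$)
$\frac{1}{X{\left(-1563 + 849,F \right)} + b} = \frac{1}{988 + 35757470} = \frac{1}{35758458}$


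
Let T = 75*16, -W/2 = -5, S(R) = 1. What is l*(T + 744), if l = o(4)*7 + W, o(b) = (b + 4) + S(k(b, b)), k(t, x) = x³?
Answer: 141912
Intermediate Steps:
o(b) = 5 + b (o(b) = (b + 4) + 1 = (4 + b) + 1 = 5 + b)
W = 10 (W = -2*(-5) = 10)
l = 73 (l = (5 + 4)*7 + 10 = 9*7 + 10 = 63 + 10 = 73)
T = 1200
l*(T + 744) = 73*(1200 + 744) = 73*1944 = 141912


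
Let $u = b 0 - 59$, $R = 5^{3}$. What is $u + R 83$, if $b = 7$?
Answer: $10316$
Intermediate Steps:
$R = 125$
$u = -59$ ($u = 7 \cdot 0 - 59 = 0 - 59 = -59$)
$u + R 83 = -59 + 125 \cdot 83 = -59 + 10375 = 10316$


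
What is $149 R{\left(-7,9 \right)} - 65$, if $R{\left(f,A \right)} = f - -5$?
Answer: $-363$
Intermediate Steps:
$R{\left(f,A \right)} = 5 + f$ ($R{\left(f,A \right)} = f + 5 = 5 + f$)
$149 R{\left(-7,9 \right)} - 65 = 149 \left(5 - 7\right) - 65 = 149 \left(-2\right) - 65 = -298 - 65 = -363$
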